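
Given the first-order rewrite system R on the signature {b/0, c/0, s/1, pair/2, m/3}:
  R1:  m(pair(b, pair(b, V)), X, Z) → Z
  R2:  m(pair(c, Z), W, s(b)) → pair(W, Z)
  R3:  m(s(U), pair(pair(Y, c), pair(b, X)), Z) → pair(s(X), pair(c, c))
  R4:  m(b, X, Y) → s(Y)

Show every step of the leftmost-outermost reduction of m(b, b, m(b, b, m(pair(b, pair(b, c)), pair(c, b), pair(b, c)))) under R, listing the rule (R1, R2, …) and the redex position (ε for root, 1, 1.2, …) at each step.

1. m(b, b, m(b, b, m(pair(b, pair(b, c)), pair(c, b), pair(b, c))))  →  s(m(b, b, m(pair(b, pair(b, c)), pair(c, b), pair(b, c))))   [R4 at ε]
2. s(m(b, b, m(pair(b, pair(b, c)), pair(c, b), pair(b, c))))  →  s(s(m(pair(b, pair(b, c)), pair(c, b), pair(b, c))))   [R4 at 1]
3. s(s(m(pair(b, pair(b, c)), pair(c, b), pair(b, c))))  →  s(s(pair(b, c)))   [R1 at 1.1]

s(s(pair(b, c)))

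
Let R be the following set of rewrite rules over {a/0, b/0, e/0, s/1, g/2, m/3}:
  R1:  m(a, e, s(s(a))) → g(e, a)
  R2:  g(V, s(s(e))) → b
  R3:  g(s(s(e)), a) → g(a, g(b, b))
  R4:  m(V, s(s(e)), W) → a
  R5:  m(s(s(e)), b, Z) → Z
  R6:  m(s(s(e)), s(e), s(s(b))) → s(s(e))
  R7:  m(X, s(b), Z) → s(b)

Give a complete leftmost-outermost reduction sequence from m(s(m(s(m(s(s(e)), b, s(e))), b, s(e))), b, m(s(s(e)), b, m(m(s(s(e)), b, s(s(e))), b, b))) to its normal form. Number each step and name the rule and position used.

1. m(s(m(s(m(s(s(e)), b, s(e))), b, s(e))), b, m(s(s(e)), b, m(m(s(s(e)), b, s(s(e))), b, b)))  →  m(s(m(s(s(e)), b, s(e))), b, m(s(s(e)), b, m(m(s(s(e)), b, s(s(e))), b, b)))   [R5 at 1.1.1.1]
2. m(s(m(s(s(e)), b, s(e))), b, m(s(s(e)), b, m(m(s(s(e)), b, s(s(e))), b, b)))  →  m(s(s(e)), b, m(s(s(e)), b, m(m(s(s(e)), b, s(s(e))), b, b)))   [R5 at 1.1]
3. m(s(s(e)), b, m(s(s(e)), b, m(m(s(s(e)), b, s(s(e))), b, b)))  →  m(s(s(e)), b, m(m(s(s(e)), b, s(s(e))), b, b))   [R5 at ε]
4. m(s(s(e)), b, m(m(s(s(e)), b, s(s(e))), b, b))  →  m(m(s(s(e)), b, s(s(e))), b, b)   [R5 at ε]
5. m(m(s(s(e)), b, s(s(e))), b, b)  →  m(s(s(e)), b, b)   [R5 at 1]
6. m(s(s(e)), b, b)  →  b   [R5 at ε]

b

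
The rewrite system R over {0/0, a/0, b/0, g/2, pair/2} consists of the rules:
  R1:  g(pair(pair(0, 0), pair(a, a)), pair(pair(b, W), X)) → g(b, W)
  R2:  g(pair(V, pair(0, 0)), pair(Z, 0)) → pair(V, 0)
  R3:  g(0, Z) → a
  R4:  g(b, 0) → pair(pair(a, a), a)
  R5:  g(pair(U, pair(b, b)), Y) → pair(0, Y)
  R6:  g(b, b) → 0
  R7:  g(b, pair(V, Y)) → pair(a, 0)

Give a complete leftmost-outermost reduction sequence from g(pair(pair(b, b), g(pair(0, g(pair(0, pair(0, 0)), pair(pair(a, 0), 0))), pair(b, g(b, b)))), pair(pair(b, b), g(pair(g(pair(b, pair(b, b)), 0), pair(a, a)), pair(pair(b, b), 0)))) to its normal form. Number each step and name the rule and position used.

pair(pair(b, b), 0)

1. g(pair(pair(b, b), g(pair(0, g(pair(0, pair(0, 0)), pair(pair(a, 0), 0))), pair(b, g(b, b)))), pair(pair(b, b), g(pair(g(pair(b, pair(b, b)), 0), pair(a, a)), pair(pair(b, b), 0))))  →  g(pair(pair(b, b), g(pair(0, pair(0, 0)), pair(b, g(b, b)))), pair(pair(b, b), g(pair(g(pair(b, pair(b, b)), 0), pair(a, a)), pair(pair(b, b), 0))))   [R2 at 1.2.1.2]
2. g(pair(pair(b, b), g(pair(0, pair(0, 0)), pair(b, g(b, b)))), pair(pair(b, b), g(pair(g(pair(b, pair(b, b)), 0), pair(a, a)), pair(pair(b, b), 0))))  →  g(pair(pair(b, b), g(pair(0, pair(0, 0)), pair(b, 0))), pair(pair(b, b), g(pair(g(pair(b, pair(b, b)), 0), pair(a, a)), pair(pair(b, b), 0))))   [R6 at 1.2.2.2]
3. g(pair(pair(b, b), g(pair(0, pair(0, 0)), pair(b, 0))), pair(pair(b, b), g(pair(g(pair(b, pair(b, b)), 0), pair(a, a)), pair(pair(b, b), 0))))  →  g(pair(pair(b, b), pair(0, 0)), pair(pair(b, b), g(pair(g(pair(b, pair(b, b)), 0), pair(a, a)), pair(pair(b, b), 0))))   [R2 at 1.2]
4. g(pair(pair(b, b), pair(0, 0)), pair(pair(b, b), g(pair(g(pair(b, pair(b, b)), 0), pair(a, a)), pair(pair(b, b), 0))))  →  g(pair(pair(b, b), pair(0, 0)), pair(pair(b, b), g(pair(pair(0, 0), pair(a, a)), pair(pair(b, b), 0))))   [R5 at 2.2.1.1]
5. g(pair(pair(b, b), pair(0, 0)), pair(pair(b, b), g(pair(pair(0, 0), pair(a, a)), pair(pair(b, b), 0))))  →  g(pair(pair(b, b), pair(0, 0)), pair(pair(b, b), g(b, b)))   [R1 at 2.2]
6. g(pair(pair(b, b), pair(0, 0)), pair(pair(b, b), g(b, b)))  →  g(pair(pair(b, b), pair(0, 0)), pair(pair(b, b), 0))   [R6 at 2.2]
7. g(pair(pair(b, b), pair(0, 0)), pair(pair(b, b), 0))  →  pair(pair(b, b), 0)   [R2 at ε]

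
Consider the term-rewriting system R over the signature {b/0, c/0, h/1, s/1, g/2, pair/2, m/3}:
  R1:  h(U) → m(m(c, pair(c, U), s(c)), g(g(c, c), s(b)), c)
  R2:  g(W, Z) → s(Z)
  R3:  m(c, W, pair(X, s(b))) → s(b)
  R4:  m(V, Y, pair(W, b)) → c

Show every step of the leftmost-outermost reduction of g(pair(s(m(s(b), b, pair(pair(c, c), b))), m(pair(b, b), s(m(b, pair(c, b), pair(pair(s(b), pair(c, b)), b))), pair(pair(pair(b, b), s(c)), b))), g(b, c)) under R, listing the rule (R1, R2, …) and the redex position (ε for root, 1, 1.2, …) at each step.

s(s(c))

1. g(pair(s(m(s(b), b, pair(pair(c, c), b))), m(pair(b, b), s(m(b, pair(c, b), pair(pair(s(b), pair(c, b)), b))), pair(pair(pair(b, b), s(c)), b))), g(b, c))  →  s(g(b, c))   [R2 at ε]
2. s(g(b, c))  →  s(s(c))   [R2 at 1]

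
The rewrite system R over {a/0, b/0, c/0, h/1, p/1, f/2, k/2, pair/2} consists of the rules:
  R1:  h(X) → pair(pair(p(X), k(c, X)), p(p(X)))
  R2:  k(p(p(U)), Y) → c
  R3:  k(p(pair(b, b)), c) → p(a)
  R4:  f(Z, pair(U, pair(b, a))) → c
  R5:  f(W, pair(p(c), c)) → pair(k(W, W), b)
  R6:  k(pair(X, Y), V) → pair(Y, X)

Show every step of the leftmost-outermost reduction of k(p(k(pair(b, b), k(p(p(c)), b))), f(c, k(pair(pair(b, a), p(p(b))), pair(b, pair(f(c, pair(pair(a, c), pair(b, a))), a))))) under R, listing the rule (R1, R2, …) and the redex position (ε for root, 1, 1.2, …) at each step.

1. k(p(k(pair(b, b), k(p(p(c)), b))), f(c, k(pair(pair(b, a), p(p(b))), pair(b, pair(f(c, pair(pair(a, c), pair(b, a))), a)))))  →  k(p(pair(b, b)), f(c, k(pair(pair(b, a), p(p(b))), pair(b, pair(f(c, pair(pair(a, c), pair(b, a))), a)))))   [R6 at 1.1]
2. k(p(pair(b, b)), f(c, k(pair(pair(b, a), p(p(b))), pair(b, pair(f(c, pair(pair(a, c), pair(b, a))), a)))))  →  k(p(pair(b, b)), f(c, pair(p(p(b)), pair(b, a))))   [R6 at 2.2]
3. k(p(pair(b, b)), f(c, pair(p(p(b)), pair(b, a))))  →  k(p(pair(b, b)), c)   [R4 at 2]
4. k(p(pair(b, b)), c)  →  p(a)   [R3 at ε]

p(a)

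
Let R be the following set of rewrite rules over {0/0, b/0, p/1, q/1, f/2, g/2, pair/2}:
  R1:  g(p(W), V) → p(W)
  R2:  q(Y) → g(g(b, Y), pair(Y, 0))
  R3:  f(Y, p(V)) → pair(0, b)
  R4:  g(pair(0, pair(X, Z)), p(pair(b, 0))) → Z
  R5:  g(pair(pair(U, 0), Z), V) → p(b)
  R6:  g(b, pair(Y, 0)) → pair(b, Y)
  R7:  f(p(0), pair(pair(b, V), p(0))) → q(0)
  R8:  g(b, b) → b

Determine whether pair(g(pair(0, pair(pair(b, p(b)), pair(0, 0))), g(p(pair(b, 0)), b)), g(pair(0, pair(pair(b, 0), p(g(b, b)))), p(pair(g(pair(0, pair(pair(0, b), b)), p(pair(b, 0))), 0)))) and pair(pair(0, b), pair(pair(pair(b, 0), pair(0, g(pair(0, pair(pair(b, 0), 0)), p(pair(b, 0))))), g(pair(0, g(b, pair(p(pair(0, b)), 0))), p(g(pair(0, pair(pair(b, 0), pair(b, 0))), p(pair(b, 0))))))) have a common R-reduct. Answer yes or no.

no — NF(t₁) = pair(pair(0, 0), p(b)), NF(t₂) = pair(pair(0, b), pair(pair(pair(b, 0), pair(0, 0)), p(pair(0, b))))

Reduce t₁ = pair(g(pair(0, pair(pair(b, p(b)), pair(0, 0))), g(p(pair(b, 0)), b)), g(pair(0, pair(pair(b, 0), p(g(b, b)))), p(pair(g(pair(0, pair(pair(0, b), b)), p(pair(b, 0))), 0)))):
1. pair(g(pair(0, pair(pair(b, p(b)), pair(0, 0))), g(p(pair(b, 0)), b)), g(pair(0, pair(pair(b, 0), p(g(b, b)))), p(pair(g(pair(0, pair(pair(0, b), b)), p(pair(b, 0))), 0))))  →  pair(g(pair(0, pair(pair(b, p(b)), pair(0, 0))), p(pair(b, 0))), g(pair(0, pair(pair(b, 0), p(g(b, b)))), p(pair(g(pair(0, pair(pair(0, b), b)), p(pair(b, 0))), 0))))   [R1 at 1.2]
2. pair(g(pair(0, pair(pair(b, p(b)), pair(0, 0))), p(pair(b, 0))), g(pair(0, pair(pair(b, 0), p(g(b, b)))), p(pair(g(pair(0, pair(pair(0, b), b)), p(pair(b, 0))), 0))))  →  pair(pair(0, 0), g(pair(0, pair(pair(b, 0), p(g(b, b)))), p(pair(g(pair(0, pair(pair(0, b), b)), p(pair(b, 0))), 0))))   [R4 at 1]
3. pair(pair(0, 0), g(pair(0, pair(pair(b, 0), p(g(b, b)))), p(pair(g(pair(0, pair(pair(0, b), b)), p(pair(b, 0))), 0))))  →  pair(pair(0, 0), g(pair(0, pair(pair(b, 0), p(b))), p(pair(g(pair(0, pair(pair(0, b), b)), p(pair(b, 0))), 0))))   [R8 at 2.1.2.2.1]
4. pair(pair(0, 0), g(pair(0, pair(pair(b, 0), p(b))), p(pair(g(pair(0, pair(pair(0, b), b)), p(pair(b, 0))), 0))))  →  pair(pair(0, 0), g(pair(0, pair(pair(b, 0), p(b))), p(pair(b, 0))))   [R4 at 2.2.1.1]
5. pair(pair(0, 0), g(pair(0, pair(pair(b, 0), p(b))), p(pair(b, 0))))  →  pair(pair(0, 0), p(b))   [R4 at 2]

Reduce t₂ = pair(pair(0, b), pair(pair(pair(b, 0), pair(0, g(pair(0, pair(pair(b, 0), 0)), p(pair(b, 0))))), g(pair(0, g(b, pair(p(pair(0, b)), 0))), p(g(pair(0, pair(pair(b, 0), pair(b, 0))), p(pair(b, 0))))))):
1. pair(pair(0, b), pair(pair(pair(b, 0), pair(0, g(pair(0, pair(pair(b, 0), 0)), p(pair(b, 0))))), g(pair(0, g(b, pair(p(pair(0, b)), 0))), p(g(pair(0, pair(pair(b, 0), pair(b, 0))), p(pair(b, 0)))))))  →  pair(pair(0, b), pair(pair(pair(b, 0), pair(0, 0)), g(pair(0, g(b, pair(p(pair(0, b)), 0))), p(g(pair(0, pair(pair(b, 0), pair(b, 0))), p(pair(b, 0)))))))   [R4 at 2.1.2.2]
2. pair(pair(0, b), pair(pair(pair(b, 0), pair(0, 0)), g(pair(0, g(b, pair(p(pair(0, b)), 0))), p(g(pair(0, pair(pair(b, 0), pair(b, 0))), p(pair(b, 0)))))))  →  pair(pair(0, b), pair(pair(pair(b, 0), pair(0, 0)), g(pair(0, pair(b, p(pair(0, b)))), p(g(pair(0, pair(pair(b, 0), pair(b, 0))), p(pair(b, 0)))))))   [R6 at 2.2.1.2]
3. pair(pair(0, b), pair(pair(pair(b, 0), pair(0, 0)), g(pair(0, pair(b, p(pair(0, b)))), p(g(pair(0, pair(pair(b, 0), pair(b, 0))), p(pair(b, 0)))))))  →  pair(pair(0, b), pair(pair(pair(b, 0), pair(0, 0)), g(pair(0, pair(b, p(pair(0, b)))), p(pair(b, 0)))))   [R4 at 2.2.2.1]
4. pair(pair(0, b), pair(pair(pair(b, 0), pair(0, 0)), g(pair(0, pair(b, p(pair(0, b)))), p(pair(b, 0)))))  →  pair(pair(0, b), pair(pair(pair(b, 0), pair(0, 0)), p(pair(0, b))))   [R4 at 2.2]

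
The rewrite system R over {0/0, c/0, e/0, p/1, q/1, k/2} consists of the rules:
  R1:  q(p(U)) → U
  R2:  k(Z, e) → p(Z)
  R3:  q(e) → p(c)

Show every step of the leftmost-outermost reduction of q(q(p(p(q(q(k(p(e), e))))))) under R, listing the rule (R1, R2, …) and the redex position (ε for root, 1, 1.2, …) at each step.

e

1. q(q(p(p(q(q(k(p(e), e)))))))  →  q(p(q(q(k(p(e), e)))))   [R1 at 1]
2. q(p(q(q(k(p(e), e)))))  →  q(q(k(p(e), e)))   [R1 at ε]
3. q(q(k(p(e), e)))  →  q(q(p(p(e))))   [R2 at 1.1]
4. q(q(p(p(e))))  →  q(p(e))   [R1 at 1]
5. q(p(e))  →  e   [R1 at ε]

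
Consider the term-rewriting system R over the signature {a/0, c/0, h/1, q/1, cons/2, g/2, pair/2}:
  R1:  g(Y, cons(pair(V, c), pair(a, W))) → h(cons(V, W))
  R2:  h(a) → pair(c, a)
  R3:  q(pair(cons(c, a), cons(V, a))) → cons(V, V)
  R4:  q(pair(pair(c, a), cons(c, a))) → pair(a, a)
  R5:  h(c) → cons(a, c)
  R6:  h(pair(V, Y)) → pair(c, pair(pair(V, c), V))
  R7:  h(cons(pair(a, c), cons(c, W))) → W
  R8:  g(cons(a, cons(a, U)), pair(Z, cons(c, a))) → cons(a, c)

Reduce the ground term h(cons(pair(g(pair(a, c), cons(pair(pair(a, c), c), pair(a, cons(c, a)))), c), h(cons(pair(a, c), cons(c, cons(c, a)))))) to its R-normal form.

1. h(cons(pair(g(pair(a, c), cons(pair(pair(a, c), c), pair(a, cons(c, a)))), c), h(cons(pair(a, c), cons(c, cons(c, a))))))  →  h(cons(pair(h(cons(pair(a, c), cons(c, a))), c), h(cons(pair(a, c), cons(c, cons(c, a))))))   [R1 at 1.1.1]
2. h(cons(pair(h(cons(pair(a, c), cons(c, a))), c), h(cons(pair(a, c), cons(c, cons(c, a))))))  →  h(cons(pair(a, c), h(cons(pair(a, c), cons(c, cons(c, a))))))   [R7 at 1.1.1]
3. h(cons(pair(a, c), h(cons(pair(a, c), cons(c, cons(c, a))))))  →  h(cons(pair(a, c), cons(c, a)))   [R7 at 1.2]
4. h(cons(pair(a, c), cons(c, a)))  →  a   [R7 at ε]

a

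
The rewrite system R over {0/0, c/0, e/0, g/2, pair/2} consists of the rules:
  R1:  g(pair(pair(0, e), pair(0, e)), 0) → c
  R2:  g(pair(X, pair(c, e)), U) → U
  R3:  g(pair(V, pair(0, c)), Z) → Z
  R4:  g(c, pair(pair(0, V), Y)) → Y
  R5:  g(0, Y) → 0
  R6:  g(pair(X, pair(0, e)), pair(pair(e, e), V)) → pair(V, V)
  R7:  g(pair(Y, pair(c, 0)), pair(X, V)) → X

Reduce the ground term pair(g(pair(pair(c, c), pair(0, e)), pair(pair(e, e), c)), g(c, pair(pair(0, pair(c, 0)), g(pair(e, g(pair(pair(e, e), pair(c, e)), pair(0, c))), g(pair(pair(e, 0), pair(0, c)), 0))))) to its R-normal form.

pair(pair(c, c), 0)

1. pair(g(pair(pair(c, c), pair(0, e)), pair(pair(e, e), c)), g(c, pair(pair(0, pair(c, 0)), g(pair(e, g(pair(pair(e, e), pair(c, e)), pair(0, c))), g(pair(pair(e, 0), pair(0, c)), 0)))))  →  pair(pair(c, c), g(c, pair(pair(0, pair(c, 0)), g(pair(e, g(pair(pair(e, e), pair(c, e)), pair(0, c))), g(pair(pair(e, 0), pair(0, c)), 0)))))   [R6 at 1]
2. pair(pair(c, c), g(c, pair(pair(0, pair(c, 0)), g(pair(e, g(pair(pair(e, e), pair(c, e)), pair(0, c))), g(pair(pair(e, 0), pair(0, c)), 0)))))  →  pair(pair(c, c), g(pair(e, g(pair(pair(e, e), pair(c, e)), pair(0, c))), g(pair(pair(e, 0), pair(0, c)), 0)))   [R4 at 2]
3. pair(pair(c, c), g(pair(e, g(pair(pair(e, e), pair(c, e)), pair(0, c))), g(pair(pair(e, 0), pair(0, c)), 0)))  →  pair(pair(c, c), g(pair(e, pair(0, c)), g(pair(pair(e, 0), pair(0, c)), 0)))   [R2 at 2.1.2]
4. pair(pair(c, c), g(pair(e, pair(0, c)), g(pair(pair(e, 0), pair(0, c)), 0)))  →  pair(pair(c, c), g(pair(pair(e, 0), pair(0, c)), 0))   [R3 at 2]
5. pair(pair(c, c), g(pair(pair(e, 0), pair(0, c)), 0))  →  pair(pair(c, c), 0)   [R3 at 2]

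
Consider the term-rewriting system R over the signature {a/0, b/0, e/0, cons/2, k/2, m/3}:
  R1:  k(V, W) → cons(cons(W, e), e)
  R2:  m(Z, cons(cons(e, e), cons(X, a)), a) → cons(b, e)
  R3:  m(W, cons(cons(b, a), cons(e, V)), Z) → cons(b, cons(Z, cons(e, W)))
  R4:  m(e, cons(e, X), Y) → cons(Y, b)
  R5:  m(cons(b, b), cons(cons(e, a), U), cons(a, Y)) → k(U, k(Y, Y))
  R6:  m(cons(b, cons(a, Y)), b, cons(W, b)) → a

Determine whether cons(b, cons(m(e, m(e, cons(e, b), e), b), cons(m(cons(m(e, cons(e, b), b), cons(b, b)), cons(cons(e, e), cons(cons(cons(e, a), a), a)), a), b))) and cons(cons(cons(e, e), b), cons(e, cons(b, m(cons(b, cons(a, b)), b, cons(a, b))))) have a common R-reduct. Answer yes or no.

Reduce t₁ = cons(b, cons(m(e, m(e, cons(e, b), e), b), cons(m(cons(m(e, cons(e, b), b), cons(b, b)), cons(cons(e, e), cons(cons(cons(e, a), a), a)), a), b))):
1. cons(b, cons(m(e, m(e, cons(e, b), e), b), cons(m(cons(m(e, cons(e, b), b), cons(b, b)), cons(cons(e, e), cons(cons(cons(e, a), a), a)), a), b)))  →  cons(b, cons(m(e, cons(e, b), b), cons(m(cons(m(e, cons(e, b), b), cons(b, b)), cons(cons(e, e), cons(cons(cons(e, a), a), a)), a), b)))   [R4 at 2.1.2]
2. cons(b, cons(m(e, cons(e, b), b), cons(m(cons(m(e, cons(e, b), b), cons(b, b)), cons(cons(e, e), cons(cons(cons(e, a), a), a)), a), b)))  →  cons(b, cons(cons(b, b), cons(m(cons(m(e, cons(e, b), b), cons(b, b)), cons(cons(e, e), cons(cons(cons(e, a), a), a)), a), b)))   [R4 at 2.1]
3. cons(b, cons(cons(b, b), cons(m(cons(m(e, cons(e, b), b), cons(b, b)), cons(cons(e, e), cons(cons(cons(e, a), a), a)), a), b)))  →  cons(b, cons(cons(b, b), cons(cons(b, e), b)))   [R2 at 2.2.1]

Reduce t₂ = cons(cons(cons(e, e), b), cons(e, cons(b, m(cons(b, cons(a, b)), b, cons(a, b))))):
1. cons(cons(cons(e, e), b), cons(e, cons(b, m(cons(b, cons(a, b)), b, cons(a, b)))))  →  cons(cons(cons(e, e), b), cons(e, cons(b, a)))   [R6 at 2.2.2]

no — NF(t₁) = cons(b, cons(cons(b, b), cons(cons(b, e), b))), NF(t₂) = cons(cons(cons(e, e), b), cons(e, cons(b, a)))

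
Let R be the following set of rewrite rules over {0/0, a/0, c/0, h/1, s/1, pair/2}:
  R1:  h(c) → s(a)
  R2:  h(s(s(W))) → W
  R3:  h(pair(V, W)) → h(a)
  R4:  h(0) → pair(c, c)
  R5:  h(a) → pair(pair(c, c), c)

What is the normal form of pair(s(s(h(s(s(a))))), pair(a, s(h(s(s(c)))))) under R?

1. pair(s(s(h(s(s(a))))), pair(a, s(h(s(s(c))))))  →  pair(s(s(a)), pair(a, s(h(s(s(c))))))   [R2 at 1.1.1]
2. pair(s(s(a)), pair(a, s(h(s(s(c))))))  →  pair(s(s(a)), pair(a, s(c)))   [R2 at 2.2.1]

pair(s(s(a)), pair(a, s(c)))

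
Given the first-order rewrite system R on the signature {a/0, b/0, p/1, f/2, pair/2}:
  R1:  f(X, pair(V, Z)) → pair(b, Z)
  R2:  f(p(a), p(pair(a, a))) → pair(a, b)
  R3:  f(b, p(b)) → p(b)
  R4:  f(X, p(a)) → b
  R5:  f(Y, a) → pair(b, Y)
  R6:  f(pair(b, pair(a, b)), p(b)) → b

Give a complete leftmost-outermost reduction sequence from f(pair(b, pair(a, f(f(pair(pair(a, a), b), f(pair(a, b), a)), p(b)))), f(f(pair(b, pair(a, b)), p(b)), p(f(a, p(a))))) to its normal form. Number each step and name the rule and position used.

1. f(pair(b, pair(a, f(f(pair(pair(a, a), b), f(pair(a, b), a)), p(b)))), f(f(pair(b, pair(a, b)), p(b)), p(f(a, p(a)))))  →  f(pair(b, pair(a, f(f(pair(pair(a, a), b), pair(b, pair(a, b))), p(b)))), f(f(pair(b, pair(a, b)), p(b)), p(f(a, p(a)))))   [R5 at 1.2.2.1.2]
2. f(pair(b, pair(a, f(f(pair(pair(a, a), b), pair(b, pair(a, b))), p(b)))), f(f(pair(b, pair(a, b)), p(b)), p(f(a, p(a)))))  →  f(pair(b, pair(a, f(pair(b, pair(a, b)), p(b)))), f(f(pair(b, pair(a, b)), p(b)), p(f(a, p(a)))))   [R1 at 1.2.2.1]
3. f(pair(b, pair(a, f(pair(b, pair(a, b)), p(b)))), f(f(pair(b, pair(a, b)), p(b)), p(f(a, p(a)))))  →  f(pair(b, pair(a, b)), f(f(pair(b, pair(a, b)), p(b)), p(f(a, p(a)))))   [R6 at 1.2.2]
4. f(pair(b, pair(a, b)), f(f(pair(b, pair(a, b)), p(b)), p(f(a, p(a)))))  →  f(pair(b, pair(a, b)), f(b, p(f(a, p(a)))))   [R6 at 2.1]
5. f(pair(b, pair(a, b)), f(b, p(f(a, p(a)))))  →  f(pair(b, pair(a, b)), f(b, p(b)))   [R4 at 2.2.1]
6. f(pair(b, pair(a, b)), f(b, p(b)))  →  f(pair(b, pair(a, b)), p(b))   [R3 at 2]
7. f(pair(b, pair(a, b)), p(b))  →  b   [R6 at ε]

b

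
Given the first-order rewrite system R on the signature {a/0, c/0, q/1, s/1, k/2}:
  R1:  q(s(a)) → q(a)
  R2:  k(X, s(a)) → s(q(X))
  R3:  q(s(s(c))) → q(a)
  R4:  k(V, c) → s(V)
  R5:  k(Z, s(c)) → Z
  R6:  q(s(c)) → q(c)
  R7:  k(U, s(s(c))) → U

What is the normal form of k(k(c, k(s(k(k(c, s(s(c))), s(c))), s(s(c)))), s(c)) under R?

c

1. k(k(c, k(s(k(k(c, s(s(c))), s(c))), s(s(c)))), s(c))  →  k(c, k(s(k(k(c, s(s(c))), s(c))), s(s(c))))   [R5 at ε]
2. k(c, k(s(k(k(c, s(s(c))), s(c))), s(s(c))))  →  k(c, s(k(k(c, s(s(c))), s(c))))   [R7 at 2]
3. k(c, s(k(k(c, s(s(c))), s(c))))  →  k(c, s(k(c, s(s(c)))))   [R5 at 2.1]
4. k(c, s(k(c, s(s(c)))))  →  k(c, s(c))   [R7 at 2.1]
5. k(c, s(c))  →  c   [R5 at ε]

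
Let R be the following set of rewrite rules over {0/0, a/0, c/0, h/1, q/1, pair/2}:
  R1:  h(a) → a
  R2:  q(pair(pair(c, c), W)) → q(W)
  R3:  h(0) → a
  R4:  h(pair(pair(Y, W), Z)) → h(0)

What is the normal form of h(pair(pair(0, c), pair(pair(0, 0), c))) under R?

a

1. h(pair(pair(0, c), pair(pair(0, 0), c)))  →  h(0)   [R4 at ε]
2. h(0)  →  a   [R3 at ε]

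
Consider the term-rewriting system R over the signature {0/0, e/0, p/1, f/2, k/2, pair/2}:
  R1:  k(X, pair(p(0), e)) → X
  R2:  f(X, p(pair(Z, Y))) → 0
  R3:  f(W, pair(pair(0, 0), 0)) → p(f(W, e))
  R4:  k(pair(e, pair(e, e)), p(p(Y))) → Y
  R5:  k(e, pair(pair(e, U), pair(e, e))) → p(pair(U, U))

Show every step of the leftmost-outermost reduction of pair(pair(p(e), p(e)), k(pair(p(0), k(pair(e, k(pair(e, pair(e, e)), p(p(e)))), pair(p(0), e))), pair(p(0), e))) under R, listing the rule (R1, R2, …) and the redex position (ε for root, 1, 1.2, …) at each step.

1. pair(pair(p(e), p(e)), k(pair(p(0), k(pair(e, k(pair(e, pair(e, e)), p(p(e)))), pair(p(0), e))), pair(p(0), e)))  →  pair(pair(p(e), p(e)), pair(p(0), k(pair(e, k(pair(e, pair(e, e)), p(p(e)))), pair(p(0), e))))   [R1 at 2]
2. pair(pair(p(e), p(e)), pair(p(0), k(pair(e, k(pair(e, pair(e, e)), p(p(e)))), pair(p(0), e))))  →  pair(pair(p(e), p(e)), pair(p(0), pair(e, k(pair(e, pair(e, e)), p(p(e))))))   [R1 at 2.2]
3. pair(pair(p(e), p(e)), pair(p(0), pair(e, k(pair(e, pair(e, e)), p(p(e))))))  →  pair(pair(p(e), p(e)), pair(p(0), pair(e, e)))   [R4 at 2.2.2]

pair(pair(p(e), p(e)), pair(p(0), pair(e, e)))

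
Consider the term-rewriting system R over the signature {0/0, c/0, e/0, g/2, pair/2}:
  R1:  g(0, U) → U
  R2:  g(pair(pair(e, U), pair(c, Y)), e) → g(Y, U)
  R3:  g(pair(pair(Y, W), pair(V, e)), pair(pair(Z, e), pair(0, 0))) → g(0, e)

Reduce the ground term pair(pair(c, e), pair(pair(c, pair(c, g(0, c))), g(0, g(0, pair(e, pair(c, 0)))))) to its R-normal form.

1. pair(pair(c, e), pair(pair(c, pair(c, g(0, c))), g(0, g(0, pair(e, pair(c, 0))))))  →  pair(pair(c, e), pair(pair(c, pair(c, c)), g(0, g(0, pair(e, pair(c, 0))))))   [R1 at 2.1.2.2]
2. pair(pair(c, e), pair(pair(c, pair(c, c)), g(0, g(0, pair(e, pair(c, 0))))))  →  pair(pair(c, e), pair(pair(c, pair(c, c)), g(0, pair(e, pair(c, 0)))))   [R1 at 2.2]
3. pair(pair(c, e), pair(pair(c, pair(c, c)), g(0, pair(e, pair(c, 0)))))  →  pair(pair(c, e), pair(pair(c, pair(c, c)), pair(e, pair(c, 0))))   [R1 at 2.2]

pair(pair(c, e), pair(pair(c, pair(c, c)), pair(e, pair(c, 0))))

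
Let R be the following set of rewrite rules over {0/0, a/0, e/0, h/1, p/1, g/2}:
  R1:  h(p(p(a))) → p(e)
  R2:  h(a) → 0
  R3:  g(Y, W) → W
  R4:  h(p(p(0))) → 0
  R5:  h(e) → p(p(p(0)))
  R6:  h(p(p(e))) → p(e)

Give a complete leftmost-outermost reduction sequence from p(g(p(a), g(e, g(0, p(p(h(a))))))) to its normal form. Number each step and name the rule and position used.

1. p(g(p(a), g(e, g(0, p(p(h(a)))))))  →  p(g(e, g(0, p(p(h(a))))))   [R3 at 1]
2. p(g(e, g(0, p(p(h(a))))))  →  p(g(0, p(p(h(a)))))   [R3 at 1]
3. p(g(0, p(p(h(a)))))  →  p(p(p(h(a))))   [R3 at 1]
4. p(p(p(h(a))))  →  p(p(p(0)))   [R2 at 1.1.1]

p(p(p(0)))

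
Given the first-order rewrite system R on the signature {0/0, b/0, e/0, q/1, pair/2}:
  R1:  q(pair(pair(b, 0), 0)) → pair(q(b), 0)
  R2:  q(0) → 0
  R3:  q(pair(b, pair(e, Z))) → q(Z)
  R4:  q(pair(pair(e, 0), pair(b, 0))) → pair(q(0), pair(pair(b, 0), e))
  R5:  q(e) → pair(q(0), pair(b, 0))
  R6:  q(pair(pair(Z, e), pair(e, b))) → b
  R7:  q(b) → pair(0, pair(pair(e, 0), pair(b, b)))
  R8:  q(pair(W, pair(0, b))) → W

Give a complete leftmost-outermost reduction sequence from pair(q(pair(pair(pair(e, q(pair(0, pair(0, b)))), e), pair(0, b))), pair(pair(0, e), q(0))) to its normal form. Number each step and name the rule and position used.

pair(pair(pair(e, 0), e), pair(pair(0, e), 0))

1. pair(q(pair(pair(pair(e, q(pair(0, pair(0, b)))), e), pair(0, b))), pair(pair(0, e), q(0)))  →  pair(pair(pair(e, q(pair(0, pair(0, b)))), e), pair(pair(0, e), q(0)))   [R8 at 1]
2. pair(pair(pair(e, q(pair(0, pair(0, b)))), e), pair(pair(0, e), q(0)))  →  pair(pair(pair(e, 0), e), pair(pair(0, e), q(0)))   [R8 at 1.1.2]
3. pair(pair(pair(e, 0), e), pair(pair(0, e), q(0)))  →  pair(pair(pair(e, 0), e), pair(pair(0, e), 0))   [R2 at 2.2]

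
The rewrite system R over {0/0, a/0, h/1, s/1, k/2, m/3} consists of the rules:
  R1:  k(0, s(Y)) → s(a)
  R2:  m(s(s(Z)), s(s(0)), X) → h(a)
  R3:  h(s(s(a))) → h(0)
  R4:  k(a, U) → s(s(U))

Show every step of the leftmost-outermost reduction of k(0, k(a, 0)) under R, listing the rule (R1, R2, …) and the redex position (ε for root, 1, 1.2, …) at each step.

1. k(0, k(a, 0))  →  k(0, s(s(0)))   [R4 at 2]
2. k(0, s(s(0)))  →  s(a)   [R1 at ε]

s(a)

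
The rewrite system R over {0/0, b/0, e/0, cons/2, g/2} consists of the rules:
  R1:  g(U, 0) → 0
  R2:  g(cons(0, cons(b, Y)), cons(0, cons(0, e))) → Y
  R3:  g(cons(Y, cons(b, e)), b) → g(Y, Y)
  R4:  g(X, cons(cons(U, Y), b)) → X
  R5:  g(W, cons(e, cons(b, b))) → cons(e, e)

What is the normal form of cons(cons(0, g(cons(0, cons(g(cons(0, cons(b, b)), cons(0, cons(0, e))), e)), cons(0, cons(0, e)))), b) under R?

cons(cons(0, e), b)

1. cons(cons(0, g(cons(0, cons(g(cons(0, cons(b, b)), cons(0, cons(0, e))), e)), cons(0, cons(0, e)))), b)  →  cons(cons(0, g(cons(0, cons(b, e)), cons(0, cons(0, e)))), b)   [R2 at 1.2.1.2.1]
2. cons(cons(0, g(cons(0, cons(b, e)), cons(0, cons(0, e)))), b)  →  cons(cons(0, e), b)   [R2 at 1.2]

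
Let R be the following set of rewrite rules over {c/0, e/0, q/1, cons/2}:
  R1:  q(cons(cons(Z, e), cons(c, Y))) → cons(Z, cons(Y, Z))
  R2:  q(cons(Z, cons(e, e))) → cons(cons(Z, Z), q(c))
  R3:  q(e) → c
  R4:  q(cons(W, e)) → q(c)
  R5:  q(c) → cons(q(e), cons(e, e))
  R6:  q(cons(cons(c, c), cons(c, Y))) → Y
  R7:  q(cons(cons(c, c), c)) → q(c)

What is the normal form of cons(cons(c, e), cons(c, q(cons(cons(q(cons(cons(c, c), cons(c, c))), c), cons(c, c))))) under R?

cons(cons(c, e), cons(c, c))

1. cons(cons(c, e), cons(c, q(cons(cons(q(cons(cons(c, c), cons(c, c))), c), cons(c, c)))))  →  cons(cons(c, e), cons(c, q(cons(cons(c, c), cons(c, c)))))   [R6 at 2.2.1.1.1]
2. cons(cons(c, e), cons(c, q(cons(cons(c, c), cons(c, c)))))  →  cons(cons(c, e), cons(c, c))   [R6 at 2.2]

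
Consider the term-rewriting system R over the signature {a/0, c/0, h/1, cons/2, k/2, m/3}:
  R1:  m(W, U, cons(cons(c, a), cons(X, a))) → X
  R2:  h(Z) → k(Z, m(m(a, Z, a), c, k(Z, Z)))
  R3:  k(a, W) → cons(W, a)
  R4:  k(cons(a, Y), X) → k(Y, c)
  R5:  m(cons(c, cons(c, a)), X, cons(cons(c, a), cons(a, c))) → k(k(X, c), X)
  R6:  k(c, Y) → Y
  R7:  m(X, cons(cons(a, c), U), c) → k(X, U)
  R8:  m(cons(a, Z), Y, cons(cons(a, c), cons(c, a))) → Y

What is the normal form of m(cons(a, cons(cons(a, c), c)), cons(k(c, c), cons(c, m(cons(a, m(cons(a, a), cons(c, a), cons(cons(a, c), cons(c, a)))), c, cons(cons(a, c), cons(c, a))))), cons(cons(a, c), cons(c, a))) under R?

cons(c, cons(c, c))

1. m(cons(a, cons(cons(a, c), c)), cons(k(c, c), cons(c, m(cons(a, m(cons(a, a), cons(c, a), cons(cons(a, c), cons(c, a)))), c, cons(cons(a, c), cons(c, a))))), cons(cons(a, c), cons(c, a)))  →  cons(k(c, c), cons(c, m(cons(a, m(cons(a, a), cons(c, a), cons(cons(a, c), cons(c, a)))), c, cons(cons(a, c), cons(c, a)))))   [R8 at ε]
2. cons(k(c, c), cons(c, m(cons(a, m(cons(a, a), cons(c, a), cons(cons(a, c), cons(c, a)))), c, cons(cons(a, c), cons(c, a)))))  →  cons(c, cons(c, m(cons(a, m(cons(a, a), cons(c, a), cons(cons(a, c), cons(c, a)))), c, cons(cons(a, c), cons(c, a)))))   [R6 at 1]
3. cons(c, cons(c, m(cons(a, m(cons(a, a), cons(c, a), cons(cons(a, c), cons(c, a)))), c, cons(cons(a, c), cons(c, a)))))  →  cons(c, cons(c, c))   [R8 at 2.2]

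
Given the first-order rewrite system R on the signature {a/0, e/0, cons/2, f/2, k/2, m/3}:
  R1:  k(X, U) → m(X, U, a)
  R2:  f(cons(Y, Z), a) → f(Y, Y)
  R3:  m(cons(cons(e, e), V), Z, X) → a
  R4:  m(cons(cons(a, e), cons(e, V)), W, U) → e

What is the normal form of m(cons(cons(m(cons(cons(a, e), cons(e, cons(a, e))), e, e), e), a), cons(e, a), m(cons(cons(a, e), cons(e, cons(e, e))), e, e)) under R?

a

1. m(cons(cons(m(cons(cons(a, e), cons(e, cons(a, e))), e, e), e), a), cons(e, a), m(cons(cons(a, e), cons(e, cons(e, e))), e, e))  →  m(cons(cons(e, e), a), cons(e, a), m(cons(cons(a, e), cons(e, cons(e, e))), e, e))   [R4 at 1.1.1]
2. m(cons(cons(e, e), a), cons(e, a), m(cons(cons(a, e), cons(e, cons(e, e))), e, e))  →  a   [R3 at ε]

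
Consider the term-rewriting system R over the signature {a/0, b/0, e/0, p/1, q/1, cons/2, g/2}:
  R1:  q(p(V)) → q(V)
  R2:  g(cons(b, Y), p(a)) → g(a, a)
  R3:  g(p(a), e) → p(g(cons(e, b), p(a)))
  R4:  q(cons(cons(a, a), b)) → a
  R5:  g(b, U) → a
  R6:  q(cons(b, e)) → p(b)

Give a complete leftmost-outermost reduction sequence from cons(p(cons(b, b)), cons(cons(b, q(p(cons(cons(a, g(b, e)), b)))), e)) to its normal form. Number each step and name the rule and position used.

1. cons(p(cons(b, b)), cons(cons(b, q(p(cons(cons(a, g(b, e)), b)))), e))  →  cons(p(cons(b, b)), cons(cons(b, q(cons(cons(a, g(b, e)), b))), e))   [R1 at 2.1.2]
2. cons(p(cons(b, b)), cons(cons(b, q(cons(cons(a, g(b, e)), b))), e))  →  cons(p(cons(b, b)), cons(cons(b, q(cons(cons(a, a), b))), e))   [R5 at 2.1.2.1.1.2]
3. cons(p(cons(b, b)), cons(cons(b, q(cons(cons(a, a), b))), e))  →  cons(p(cons(b, b)), cons(cons(b, a), e))   [R4 at 2.1.2]

cons(p(cons(b, b)), cons(cons(b, a), e))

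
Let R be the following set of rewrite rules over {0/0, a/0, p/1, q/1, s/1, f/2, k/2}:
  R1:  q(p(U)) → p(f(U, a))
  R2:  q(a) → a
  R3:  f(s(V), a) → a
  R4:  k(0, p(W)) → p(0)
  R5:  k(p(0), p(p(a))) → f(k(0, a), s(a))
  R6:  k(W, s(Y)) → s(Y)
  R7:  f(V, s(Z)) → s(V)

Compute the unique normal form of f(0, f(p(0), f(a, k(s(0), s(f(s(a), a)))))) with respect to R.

s(0)

1. f(0, f(p(0), f(a, k(s(0), s(f(s(a), a))))))  →  f(0, f(p(0), f(a, s(f(s(a), a)))))   [R6 at 2.2.2]
2. f(0, f(p(0), f(a, s(f(s(a), a)))))  →  f(0, f(p(0), s(a)))   [R7 at 2.2]
3. f(0, f(p(0), s(a)))  →  f(0, s(p(0)))   [R7 at 2]
4. f(0, s(p(0)))  →  s(0)   [R7 at ε]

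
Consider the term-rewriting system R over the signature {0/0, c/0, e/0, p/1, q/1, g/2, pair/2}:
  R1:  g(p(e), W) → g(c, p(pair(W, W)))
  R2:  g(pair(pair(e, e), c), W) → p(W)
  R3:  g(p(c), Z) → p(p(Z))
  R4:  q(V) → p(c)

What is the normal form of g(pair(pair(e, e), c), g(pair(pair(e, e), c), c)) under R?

1. g(pair(pair(e, e), c), g(pair(pair(e, e), c), c))  →  p(g(pair(pair(e, e), c), c))   [R2 at ε]
2. p(g(pair(pair(e, e), c), c))  →  p(p(c))   [R2 at 1]

p(p(c))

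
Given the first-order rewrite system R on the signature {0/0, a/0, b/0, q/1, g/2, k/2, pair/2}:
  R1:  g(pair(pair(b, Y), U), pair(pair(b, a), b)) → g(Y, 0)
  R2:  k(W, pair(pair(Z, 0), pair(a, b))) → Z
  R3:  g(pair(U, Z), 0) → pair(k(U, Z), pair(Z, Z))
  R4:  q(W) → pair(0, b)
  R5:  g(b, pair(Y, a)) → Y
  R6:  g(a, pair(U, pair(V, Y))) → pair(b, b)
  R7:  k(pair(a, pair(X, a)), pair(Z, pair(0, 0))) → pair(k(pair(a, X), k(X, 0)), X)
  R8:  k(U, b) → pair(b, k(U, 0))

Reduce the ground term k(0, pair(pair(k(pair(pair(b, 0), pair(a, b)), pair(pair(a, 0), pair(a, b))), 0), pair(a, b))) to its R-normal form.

1. k(0, pair(pair(k(pair(pair(b, 0), pair(a, b)), pair(pair(a, 0), pair(a, b))), 0), pair(a, b)))  →  k(pair(pair(b, 0), pair(a, b)), pair(pair(a, 0), pair(a, b)))   [R2 at ε]
2. k(pair(pair(b, 0), pair(a, b)), pair(pair(a, 0), pair(a, b)))  →  a   [R2 at ε]

a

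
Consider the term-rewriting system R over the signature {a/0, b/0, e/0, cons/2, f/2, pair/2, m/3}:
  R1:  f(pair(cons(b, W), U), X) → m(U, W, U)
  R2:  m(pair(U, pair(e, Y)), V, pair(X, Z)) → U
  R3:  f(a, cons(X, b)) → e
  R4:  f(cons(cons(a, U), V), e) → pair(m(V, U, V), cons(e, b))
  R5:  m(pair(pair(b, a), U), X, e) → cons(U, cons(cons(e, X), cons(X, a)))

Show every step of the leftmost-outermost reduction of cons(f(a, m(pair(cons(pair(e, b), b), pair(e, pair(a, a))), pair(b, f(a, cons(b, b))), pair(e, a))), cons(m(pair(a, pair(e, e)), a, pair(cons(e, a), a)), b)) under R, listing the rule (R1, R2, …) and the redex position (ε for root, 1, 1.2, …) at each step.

cons(e, cons(a, b))

1. cons(f(a, m(pair(cons(pair(e, b), b), pair(e, pair(a, a))), pair(b, f(a, cons(b, b))), pair(e, a))), cons(m(pair(a, pair(e, e)), a, pair(cons(e, a), a)), b))  →  cons(f(a, cons(pair(e, b), b)), cons(m(pair(a, pair(e, e)), a, pair(cons(e, a), a)), b))   [R2 at 1.2]
2. cons(f(a, cons(pair(e, b), b)), cons(m(pair(a, pair(e, e)), a, pair(cons(e, a), a)), b))  →  cons(e, cons(m(pair(a, pair(e, e)), a, pair(cons(e, a), a)), b))   [R3 at 1]
3. cons(e, cons(m(pair(a, pair(e, e)), a, pair(cons(e, a), a)), b))  →  cons(e, cons(a, b))   [R2 at 2.1]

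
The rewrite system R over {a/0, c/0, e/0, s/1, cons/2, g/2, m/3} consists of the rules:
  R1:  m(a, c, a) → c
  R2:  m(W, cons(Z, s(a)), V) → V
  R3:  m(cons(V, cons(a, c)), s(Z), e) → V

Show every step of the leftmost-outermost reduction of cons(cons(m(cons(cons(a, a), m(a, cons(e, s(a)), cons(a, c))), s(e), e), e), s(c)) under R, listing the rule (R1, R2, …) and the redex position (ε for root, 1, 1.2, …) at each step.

1. cons(cons(m(cons(cons(a, a), m(a, cons(e, s(a)), cons(a, c))), s(e), e), e), s(c))  →  cons(cons(m(cons(cons(a, a), cons(a, c)), s(e), e), e), s(c))   [R2 at 1.1.1.2]
2. cons(cons(m(cons(cons(a, a), cons(a, c)), s(e), e), e), s(c))  →  cons(cons(cons(a, a), e), s(c))   [R3 at 1.1]

cons(cons(cons(a, a), e), s(c))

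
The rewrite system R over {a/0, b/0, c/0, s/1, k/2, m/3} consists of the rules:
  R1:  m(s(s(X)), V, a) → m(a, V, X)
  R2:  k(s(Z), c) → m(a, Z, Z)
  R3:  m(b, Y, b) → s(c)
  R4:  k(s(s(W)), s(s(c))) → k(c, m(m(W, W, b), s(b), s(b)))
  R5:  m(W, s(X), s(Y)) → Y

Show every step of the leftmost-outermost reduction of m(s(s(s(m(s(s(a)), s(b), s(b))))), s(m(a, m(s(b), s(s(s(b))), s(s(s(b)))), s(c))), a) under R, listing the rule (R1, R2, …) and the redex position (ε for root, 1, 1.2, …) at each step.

1. m(s(s(s(m(s(s(a)), s(b), s(b))))), s(m(a, m(s(b), s(s(s(b))), s(s(s(b)))), s(c))), a)  →  m(a, s(m(a, m(s(b), s(s(s(b))), s(s(s(b)))), s(c))), s(m(s(s(a)), s(b), s(b))))   [R1 at ε]
2. m(a, s(m(a, m(s(b), s(s(s(b))), s(s(s(b)))), s(c))), s(m(s(s(a)), s(b), s(b))))  →  m(s(s(a)), s(b), s(b))   [R5 at ε]
3. m(s(s(a)), s(b), s(b))  →  b   [R5 at ε]

b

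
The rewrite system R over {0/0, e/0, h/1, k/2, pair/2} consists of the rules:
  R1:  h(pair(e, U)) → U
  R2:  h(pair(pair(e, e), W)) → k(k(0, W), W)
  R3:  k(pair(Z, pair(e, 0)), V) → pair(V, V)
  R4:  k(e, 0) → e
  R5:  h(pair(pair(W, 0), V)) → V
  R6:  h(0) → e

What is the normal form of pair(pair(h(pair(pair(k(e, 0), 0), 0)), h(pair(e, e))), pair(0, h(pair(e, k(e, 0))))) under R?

pair(pair(0, e), pair(0, e))

1. pair(pair(h(pair(pair(k(e, 0), 0), 0)), h(pair(e, e))), pair(0, h(pair(e, k(e, 0)))))  →  pair(pair(0, h(pair(e, e))), pair(0, h(pair(e, k(e, 0)))))   [R5 at 1.1]
2. pair(pair(0, h(pair(e, e))), pair(0, h(pair(e, k(e, 0)))))  →  pair(pair(0, e), pair(0, h(pair(e, k(e, 0)))))   [R1 at 1.2]
3. pair(pair(0, e), pair(0, h(pair(e, k(e, 0)))))  →  pair(pair(0, e), pair(0, k(e, 0)))   [R1 at 2.2]
4. pair(pair(0, e), pair(0, k(e, 0)))  →  pair(pair(0, e), pair(0, e))   [R4 at 2.2]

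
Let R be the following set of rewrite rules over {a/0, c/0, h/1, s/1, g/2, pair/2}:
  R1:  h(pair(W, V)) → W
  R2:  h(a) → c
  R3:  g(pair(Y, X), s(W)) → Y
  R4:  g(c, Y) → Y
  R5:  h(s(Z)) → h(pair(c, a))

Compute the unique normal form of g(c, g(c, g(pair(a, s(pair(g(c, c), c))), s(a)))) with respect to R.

a

1. g(c, g(c, g(pair(a, s(pair(g(c, c), c))), s(a))))  →  g(c, g(pair(a, s(pair(g(c, c), c))), s(a)))   [R4 at ε]
2. g(c, g(pair(a, s(pair(g(c, c), c))), s(a)))  →  g(pair(a, s(pair(g(c, c), c))), s(a))   [R4 at ε]
3. g(pair(a, s(pair(g(c, c), c))), s(a))  →  a   [R3 at ε]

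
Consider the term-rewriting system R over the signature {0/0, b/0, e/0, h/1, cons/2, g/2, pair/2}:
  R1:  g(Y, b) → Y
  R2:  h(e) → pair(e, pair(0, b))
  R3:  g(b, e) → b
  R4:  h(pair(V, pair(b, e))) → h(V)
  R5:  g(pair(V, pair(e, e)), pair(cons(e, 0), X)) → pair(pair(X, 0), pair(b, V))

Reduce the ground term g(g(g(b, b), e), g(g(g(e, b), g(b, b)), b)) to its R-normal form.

1. g(g(g(b, b), e), g(g(g(e, b), g(b, b)), b))  →  g(g(b, e), g(g(g(e, b), g(b, b)), b))   [R1 at 1.1]
2. g(g(b, e), g(g(g(e, b), g(b, b)), b))  →  g(b, g(g(g(e, b), g(b, b)), b))   [R3 at 1]
3. g(b, g(g(g(e, b), g(b, b)), b))  →  g(b, g(g(e, b), g(b, b)))   [R1 at 2]
4. g(b, g(g(e, b), g(b, b)))  →  g(b, g(e, g(b, b)))   [R1 at 2.1]
5. g(b, g(e, g(b, b)))  →  g(b, g(e, b))   [R1 at 2.2]
6. g(b, g(e, b))  →  g(b, e)   [R1 at 2]
7. g(b, e)  →  b   [R3 at ε]

b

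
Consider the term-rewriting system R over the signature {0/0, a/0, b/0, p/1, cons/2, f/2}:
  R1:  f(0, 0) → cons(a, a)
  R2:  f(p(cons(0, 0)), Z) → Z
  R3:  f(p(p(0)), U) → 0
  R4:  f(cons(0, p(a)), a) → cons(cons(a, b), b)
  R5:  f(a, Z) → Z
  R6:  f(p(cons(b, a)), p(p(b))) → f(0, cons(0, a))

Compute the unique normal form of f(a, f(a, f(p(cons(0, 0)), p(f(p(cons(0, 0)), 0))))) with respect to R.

1. f(a, f(a, f(p(cons(0, 0)), p(f(p(cons(0, 0)), 0)))))  →  f(a, f(p(cons(0, 0)), p(f(p(cons(0, 0)), 0))))   [R5 at ε]
2. f(a, f(p(cons(0, 0)), p(f(p(cons(0, 0)), 0))))  →  f(p(cons(0, 0)), p(f(p(cons(0, 0)), 0)))   [R5 at ε]
3. f(p(cons(0, 0)), p(f(p(cons(0, 0)), 0)))  →  p(f(p(cons(0, 0)), 0))   [R2 at ε]
4. p(f(p(cons(0, 0)), 0))  →  p(0)   [R2 at 1]

p(0)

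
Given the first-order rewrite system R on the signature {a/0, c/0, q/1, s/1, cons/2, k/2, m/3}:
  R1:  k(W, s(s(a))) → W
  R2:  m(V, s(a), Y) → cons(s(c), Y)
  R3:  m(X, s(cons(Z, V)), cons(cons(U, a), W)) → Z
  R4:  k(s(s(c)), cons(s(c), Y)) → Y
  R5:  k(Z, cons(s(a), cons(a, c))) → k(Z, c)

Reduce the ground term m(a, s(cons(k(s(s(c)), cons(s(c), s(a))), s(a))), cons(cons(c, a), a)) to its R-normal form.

s(a)

1. m(a, s(cons(k(s(s(c)), cons(s(c), s(a))), s(a))), cons(cons(c, a), a))  →  k(s(s(c)), cons(s(c), s(a)))   [R3 at ε]
2. k(s(s(c)), cons(s(c), s(a)))  →  s(a)   [R4 at ε]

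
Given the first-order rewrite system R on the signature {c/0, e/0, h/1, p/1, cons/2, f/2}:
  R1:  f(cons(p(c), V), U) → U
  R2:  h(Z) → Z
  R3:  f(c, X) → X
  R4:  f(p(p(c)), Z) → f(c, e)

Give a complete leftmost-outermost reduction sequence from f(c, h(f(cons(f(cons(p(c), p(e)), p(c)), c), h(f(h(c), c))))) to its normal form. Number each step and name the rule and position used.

1. f(c, h(f(cons(f(cons(p(c), p(e)), p(c)), c), h(f(h(c), c)))))  →  h(f(cons(f(cons(p(c), p(e)), p(c)), c), h(f(h(c), c))))   [R3 at ε]
2. h(f(cons(f(cons(p(c), p(e)), p(c)), c), h(f(h(c), c))))  →  f(cons(f(cons(p(c), p(e)), p(c)), c), h(f(h(c), c)))   [R2 at ε]
3. f(cons(f(cons(p(c), p(e)), p(c)), c), h(f(h(c), c)))  →  f(cons(p(c), c), h(f(h(c), c)))   [R1 at 1.1]
4. f(cons(p(c), c), h(f(h(c), c)))  →  h(f(h(c), c))   [R1 at ε]
5. h(f(h(c), c))  →  f(h(c), c)   [R2 at ε]
6. f(h(c), c)  →  f(c, c)   [R2 at 1]
7. f(c, c)  →  c   [R3 at ε]

c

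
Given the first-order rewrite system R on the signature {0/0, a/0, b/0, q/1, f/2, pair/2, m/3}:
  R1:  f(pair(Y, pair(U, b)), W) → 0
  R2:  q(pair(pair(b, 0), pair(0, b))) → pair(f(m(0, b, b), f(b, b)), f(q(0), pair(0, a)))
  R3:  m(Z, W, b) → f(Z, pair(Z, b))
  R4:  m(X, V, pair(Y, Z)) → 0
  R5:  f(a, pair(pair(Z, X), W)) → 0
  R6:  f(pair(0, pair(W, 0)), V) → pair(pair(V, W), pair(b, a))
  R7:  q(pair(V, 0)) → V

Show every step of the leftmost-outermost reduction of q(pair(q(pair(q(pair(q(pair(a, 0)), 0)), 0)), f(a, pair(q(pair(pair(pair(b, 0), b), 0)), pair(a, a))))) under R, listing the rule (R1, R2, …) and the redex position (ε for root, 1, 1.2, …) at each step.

a

1. q(pair(q(pair(q(pair(q(pair(a, 0)), 0)), 0)), f(a, pair(q(pair(pair(pair(b, 0), b), 0)), pair(a, a)))))  →  q(pair(q(pair(q(pair(a, 0)), 0)), f(a, pair(q(pair(pair(pair(b, 0), b), 0)), pair(a, a)))))   [R7 at 1.1]
2. q(pair(q(pair(q(pair(a, 0)), 0)), f(a, pair(q(pair(pair(pair(b, 0), b), 0)), pair(a, a)))))  →  q(pair(q(pair(a, 0)), f(a, pair(q(pair(pair(pair(b, 0), b), 0)), pair(a, a)))))   [R7 at 1.1]
3. q(pair(q(pair(a, 0)), f(a, pair(q(pair(pair(pair(b, 0), b), 0)), pair(a, a)))))  →  q(pair(a, f(a, pair(q(pair(pair(pair(b, 0), b), 0)), pair(a, a)))))   [R7 at 1.1]
4. q(pair(a, f(a, pair(q(pair(pair(pair(b, 0), b), 0)), pair(a, a)))))  →  q(pair(a, f(a, pair(pair(pair(b, 0), b), pair(a, a)))))   [R7 at 1.2.2.1]
5. q(pair(a, f(a, pair(pair(pair(b, 0), b), pair(a, a)))))  →  q(pair(a, 0))   [R5 at 1.2]
6. q(pair(a, 0))  →  a   [R7 at ε]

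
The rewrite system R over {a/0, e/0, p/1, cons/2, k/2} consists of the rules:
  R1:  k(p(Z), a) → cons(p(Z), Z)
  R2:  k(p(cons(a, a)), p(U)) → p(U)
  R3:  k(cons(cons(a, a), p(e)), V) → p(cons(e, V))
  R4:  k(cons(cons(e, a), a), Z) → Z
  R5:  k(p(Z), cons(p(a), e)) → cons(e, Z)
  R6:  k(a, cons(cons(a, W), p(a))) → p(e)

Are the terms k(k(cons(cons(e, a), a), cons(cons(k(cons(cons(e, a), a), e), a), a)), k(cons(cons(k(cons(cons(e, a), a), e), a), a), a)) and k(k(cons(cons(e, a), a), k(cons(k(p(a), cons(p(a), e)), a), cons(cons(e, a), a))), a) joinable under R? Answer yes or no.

Reduce t₁ = k(k(cons(cons(e, a), a), cons(cons(k(cons(cons(e, a), a), e), a), a)), k(cons(cons(k(cons(cons(e, a), a), e), a), a), a)):
1. k(k(cons(cons(e, a), a), cons(cons(k(cons(cons(e, a), a), e), a), a)), k(cons(cons(k(cons(cons(e, a), a), e), a), a), a))  →  k(cons(cons(k(cons(cons(e, a), a), e), a), a), k(cons(cons(k(cons(cons(e, a), a), e), a), a), a))   [R4 at 1]
2. k(cons(cons(k(cons(cons(e, a), a), e), a), a), k(cons(cons(k(cons(cons(e, a), a), e), a), a), a))  →  k(cons(cons(e, a), a), k(cons(cons(k(cons(cons(e, a), a), e), a), a), a))   [R4 at 1.1.1]
3. k(cons(cons(e, a), a), k(cons(cons(k(cons(cons(e, a), a), e), a), a), a))  →  k(cons(cons(k(cons(cons(e, a), a), e), a), a), a)   [R4 at ε]
4. k(cons(cons(k(cons(cons(e, a), a), e), a), a), a)  →  k(cons(cons(e, a), a), a)   [R4 at 1.1.1]
5. k(cons(cons(e, a), a), a)  →  a   [R4 at ε]

Reduce t₂ = k(k(cons(cons(e, a), a), k(cons(k(p(a), cons(p(a), e)), a), cons(cons(e, a), a))), a):
1. k(k(cons(cons(e, a), a), k(cons(k(p(a), cons(p(a), e)), a), cons(cons(e, a), a))), a)  →  k(k(cons(k(p(a), cons(p(a), e)), a), cons(cons(e, a), a)), a)   [R4 at 1]
2. k(k(cons(k(p(a), cons(p(a), e)), a), cons(cons(e, a), a)), a)  →  k(k(cons(cons(e, a), a), cons(cons(e, a), a)), a)   [R5 at 1.1.1]
3. k(k(cons(cons(e, a), a), cons(cons(e, a), a)), a)  →  k(cons(cons(e, a), a), a)   [R4 at 1]
4. k(cons(cons(e, a), a), a)  →  a   [R4 at ε]

yes — NF(t₁) = a, NF(t₂) = a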